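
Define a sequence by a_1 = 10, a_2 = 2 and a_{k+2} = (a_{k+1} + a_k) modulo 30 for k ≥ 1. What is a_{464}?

4

a_1 = 10; a_2 = 2; a_3 = 12; a_4 = 14; a_5 = 26; a_6 = 10; a_7 = 6; a_8 = 16; a_9 = 22; a_{10} = 8; a_{11} = 0; a_{12} = 8; a_{13} = 8; a_{14} = 16; a_{15} = 24; a_{16} = 10; a_{17} = 4; a_{18} = 14; a_{19} = 18; a_{20} = 2; a_{21} = 20; a_{22} = 22; a_{23} = 12; a_{24} = 4; a_{25} = 16; a_{26} = 20; a_{27} = 6; a_{28} = 26; a_{29} = 2; a_{30} = 28; a_{31} = 0; a_{32} = 28; a_{33} = 28; a_{34} = 26; a_{35} = 24; a_{36} = 20; a_{37} = 14; a_{38} = 4; a_{39} = 18; a_{40} = 22; a_{41} = 10; a_{42} = 2.
Since (a_{41}, a_{42}) = (a_1, a_2) = (10, 2) (two consecutive terms determine the rest), the sequence is periodic with period 40.
(464 - 1) mod 40 = 23, so a_{464} = a_{24} = 4.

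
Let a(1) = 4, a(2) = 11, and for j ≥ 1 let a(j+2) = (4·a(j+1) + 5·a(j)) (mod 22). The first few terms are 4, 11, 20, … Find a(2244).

3

Computing terms: a(1) = 4, a(2) = 11, a(3) = 20, a(4) = 3, a(5) = 2, a(6) = 1, a(7) = 14, a(8) = 17, a(9) = 6, a(10) = 21, a(11) = 4, a(12) = 11.
The sequence repeats with period 10.
(2244 - 1) mod 10 = 3, so a(2244) = a(4) = 3.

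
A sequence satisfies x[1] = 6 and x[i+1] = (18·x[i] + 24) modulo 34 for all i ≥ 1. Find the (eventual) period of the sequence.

17

x[1] = 6, x[2] = 30, x[3] = 20, x[4] = 10, x[5] = 0, x[6] = 24, x[7] = 14, x[8] = 4, x[9] = 28, x[10] = 18, x[11] = 8, x[12] = 32, x[13] = 22, x[14] = 12, x[15] = 2, x[16] = 26, x[17] = 16, x[18] = 6.
Since x[18] = x[1] = 6, the sequence is periodic with period 17.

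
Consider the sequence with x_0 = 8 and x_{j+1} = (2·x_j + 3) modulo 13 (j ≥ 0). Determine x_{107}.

9

Listing terms: x_0 = 8; x_1 = 6; x_2 = 2; x_3 = 7; x_4 = 4; x_5 = 11; x_6 = 12; x_7 = 1; x_8 = 5; x_9 = 0; x_{10} = 3; x_{11} = 9; x_{12} = 8.
The sequence repeats with period 12.
So x_{107} = x_{0 + ((107-0) mod 12)} = x_{11} = 9.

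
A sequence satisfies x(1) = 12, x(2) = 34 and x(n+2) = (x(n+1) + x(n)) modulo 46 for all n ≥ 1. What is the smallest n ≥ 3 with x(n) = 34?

4

We have x(1) = 12,  x(2) = 34,  x(3) = 0,  x(4) = 34,  x(5) = 34,  x(6) = 22,  x(7) = 10,  x(8) = 32,  x(9) = 42,  x(10) = 28,  x(11) = 24,  x(12) = 6,  x(13) = 30,  x(14) = 36,  x(15) = 20,  x(16) = 10,  x(17) = 30,  x(18) = 40,  x(19) = 24,  x(20) = 18,  x(21) = 42,  x(22) = 14,  x(23) = 10,  x(24) = 24,  x(25) = 34,  x(26) = 12,  x(27) = 0,  x(28) = 12,  x(29) = 12,  x(30) = 24,  x(31) = 36,  x(32) = 14,  x(33) = 4,  x(34) = 18,  x(35) = 22,  x(36) = 40,  x(37) = 16,  x(38) = 10,  x(39) = 26,  x(40) = 36,  x(41) = 16,  x(42) = 6,  x(43) = 22,  x(44) = 28,  x(45) = 4,  x(46) = 32,  x(47) = 36,  x(48) = 22,  x(49) = 12,  x(50) = 34.
The sequence repeats with period 48.
The value 34 first appears (with n ≥ 3) at x(4).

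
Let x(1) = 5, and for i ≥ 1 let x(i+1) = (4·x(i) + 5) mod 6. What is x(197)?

1

Computing terms: x(1) = 5, x(2) = 1, x(3) = 3, x(4) = 5.
Since x(4) = x(1) = 5, the sequence is periodic with period 3.
(197 - 1) mod 3 = 1, so x(197) = x(2) = 1.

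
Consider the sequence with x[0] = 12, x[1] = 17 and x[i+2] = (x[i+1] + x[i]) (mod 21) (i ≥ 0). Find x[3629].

19

Computing terms: x[0] = 12, x[1] = 17, x[2] = 8, x[3] = 4, x[4] = 12, x[5] = 16, x[6] = 7, x[7] = 2, x[8] = 9, x[9] = 11, x[10] = 20, x[11] = 10, x[12] = 9, x[13] = 19, x[14] = 7, x[15] = 5, x[16] = 12, x[17] = 17.
The sequence repeats with period 16.
So x[3629] = x[0 + ((3629-0) mod 16)] = x[13] = 19.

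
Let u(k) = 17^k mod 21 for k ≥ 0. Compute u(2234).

16

Computing terms: u(0) = 1; u(1) = 17; u(2) = 16; u(3) = 20; u(4) = 4; u(5) = 5; u(6) = 1.
The sequence repeats with period 6.
So u(2234) = u(0 + ((2234-0) mod 6)) = u(2) = 16.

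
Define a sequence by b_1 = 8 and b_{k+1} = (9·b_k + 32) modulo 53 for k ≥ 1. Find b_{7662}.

b_1 = 8; b_2 = 51; b_3 = 14; b_4 = 52; b_5 = 23; b_6 = 27; b_7 = 10; b_8 = 16; b_9 = 17; b_{10} = 26; b_{11} = 1; b_{12} = 41; b_{13} = 30; b_{14} = 37; b_{15} = 47; b_{16} = 31; b_{17} = 46; b_{18} = 22; b_{19} = 18; b_{20} = 35; b_{21} = 29; b_{22} = 28; b_{23} = 19; b_{24} = 44; b_{25} = 4; b_{26} = 15; b_{27} = 8.
Since b_{27} = b_1 = 8, the sequence is periodic with period 26.
(7662 - 1) mod 26 = 17, so b_{7662} = b_{18} = 22.

22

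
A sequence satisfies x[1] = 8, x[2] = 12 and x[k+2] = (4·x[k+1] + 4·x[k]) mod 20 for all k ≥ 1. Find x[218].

12

Computing terms: x[1] = 8, x[2] = 12, x[3] = 0, x[4] = 8, x[5] = 12.
The sequence repeats with period 3.
So x[218] = x[1 + ((218-1) mod 3)] = x[2] = 12.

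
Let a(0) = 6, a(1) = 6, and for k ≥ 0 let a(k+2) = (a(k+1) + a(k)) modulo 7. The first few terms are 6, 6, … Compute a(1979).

a(0) = 6; a(1) = 6; a(2) = 5; a(3) = 4; a(4) = 2; a(5) = 6; a(6) = 1; a(7) = 0; a(8) = 1; a(9) = 1; a(10) = 2; a(11) = 3; a(12) = 5; a(13) = 1; a(14) = 6; a(15) = 0; a(16) = 6; a(17) = 6.
Since (a(16), a(17)) = (a(0), a(1)) = (6, 6) (two consecutive terms determine the rest), the sequence is periodic with period 16.
So a(1979) = a(0 + ((1979-0) mod 16)) = a(11) = 3.

3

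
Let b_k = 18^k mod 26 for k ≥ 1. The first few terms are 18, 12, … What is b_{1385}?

Listing terms: b_1 = 18,  b_2 = 12,  b_3 = 8,  b_4 = 14,  b_5 = 18.
Since b_5 = b_1 = 18, the sequence is periodic with period 4.
(1385 - 1) mod 4 = 0, so b_{1385} = b_1 = 18.

18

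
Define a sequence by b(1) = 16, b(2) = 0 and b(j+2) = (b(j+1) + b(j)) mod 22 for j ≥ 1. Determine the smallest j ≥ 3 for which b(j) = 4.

6

Listing terms: b(1) = 16, b(2) = 0, b(3) = 16, b(4) = 16, b(5) = 10, b(6) = 4, b(7) = 14, b(8) = 18, b(9) = 10, b(10) = 6, b(11) = 16, b(12) = 0.
The sequence repeats with period 10.
The value 4 first appears (with j ≥ 3) at b(6).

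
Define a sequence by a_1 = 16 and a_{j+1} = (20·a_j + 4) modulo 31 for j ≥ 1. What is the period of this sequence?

Computing terms: a_1 = 16, a_2 = 14, a_3 = 5, a_4 = 11, a_5 = 7, a_6 = 20, a_7 = 1, a_8 = 24, a_9 = 19, a_{10} = 12, a_{11} = 27, a_{12} = 17, a_{13} = 3, a_{14} = 2, a_{15} = 13, a_{16} = 16.
The sequence repeats with period 15.

15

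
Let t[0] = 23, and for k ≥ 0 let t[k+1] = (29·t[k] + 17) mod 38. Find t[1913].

Computing terms: t[0] = 23; t[1] = 0; t[2] = 17; t[3] = 16; t[4] = 25; t[5] = 20; t[6] = 27; t[7] = 2; t[8] = 37; t[9] = 26; t[10] = 11; t[11] = 32; t[12] = 33; t[13] = 24; t[14] = 29; t[15] = 22; t[16] = 9; t[17] = 12; t[18] = 23.
Since t[18] = t[0] = 23, the sequence is periodic with period 18.
(1913 - 0) mod 18 = 5, so t[1913] = t[5] = 20.

20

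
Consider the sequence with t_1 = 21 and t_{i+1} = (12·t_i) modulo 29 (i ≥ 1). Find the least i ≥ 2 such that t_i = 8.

Computing terms: t_1 = 21, t_2 = 20, t_3 = 8, t_4 = 9, t_5 = 21.
Since t_5 = t_1 = 21, the sequence is periodic with period 4.
The value 8 first appears (with i ≥ 2) at t_3.

3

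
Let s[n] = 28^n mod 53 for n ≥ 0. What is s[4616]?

28

s[0] = 1, s[1] = 28, s[2] = 42, s[3] = 10, s[4] = 15, s[5] = 49, s[6] = 47, s[7] = 44, s[8] = 13, s[9] = 46, s[10] = 16, s[11] = 24, s[12] = 36, s[13] = 1.
Since s[13] = s[0] = 1, the sequence is periodic with period 13.
(4616 - 0) mod 13 = 1, so s[4616] = s[1] = 28.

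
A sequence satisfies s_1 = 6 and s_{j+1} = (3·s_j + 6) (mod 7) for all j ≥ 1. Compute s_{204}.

Listing terms: s_1 = 6; s_2 = 3; s_3 = 1; s_4 = 2; s_5 = 5; s_6 = 0; s_7 = 6.
The sequence repeats with period 6.
So s_{204} = s_{1 + ((204-1) mod 6)} = s_6 = 0.

0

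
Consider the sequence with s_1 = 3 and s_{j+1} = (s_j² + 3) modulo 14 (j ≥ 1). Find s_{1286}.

12

Computing terms: s_1 = 3,  s_2 = 12,  s_3 = 7,  s_4 = 10,  s_5 = 5,  s_6 = 0,  s_7 = 3.
The sequence repeats with period 6.
(1286 - 1) mod 6 = 1, so s_{1286} = s_2 = 12.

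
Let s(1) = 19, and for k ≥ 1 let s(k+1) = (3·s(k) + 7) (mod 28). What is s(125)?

27

s(1) = 19; s(2) = 8; s(3) = 3; s(4) = 16; s(5) = 27; s(6) = 4; s(7) = 19.
Since s(7) = s(1) = 19, the sequence is periodic with period 6.
(125 - 1) mod 6 = 4, so s(125) = s(5) = 27.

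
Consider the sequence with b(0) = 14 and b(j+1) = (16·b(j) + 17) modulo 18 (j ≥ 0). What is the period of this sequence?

9

Listing terms: b(0) = 14,  b(1) = 7,  b(2) = 3,  b(3) = 11,  b(4) = 13,  b(5) = 9,  b(6) = 17,  b(7) = 1,  b(8) = 15,  b(9) = 5,  b(10) = 7.
Since b(10) = b(1) = 7, the sequence is eventually periodic: after a pre-period of length 1 it cycles with period 9.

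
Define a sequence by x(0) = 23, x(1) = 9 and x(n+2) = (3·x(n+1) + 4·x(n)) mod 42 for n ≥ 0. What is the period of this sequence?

6

We have x(0) = 23,  x(1) = 9,  x(2) = 35,  x(3) = 15,  x(4) = 17,  x(5) = 27,  x(6) = 23,  x(7) = 9.
Since (x(6), x(7)) = (x(0), x(1)) = (23, 9) (two consecutive terms determine the rest), the sequence is periodic with period 6.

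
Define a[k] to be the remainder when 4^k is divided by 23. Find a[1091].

16

a[0] = 1; a[1] = 4; a[2] = 16; a[3] = 18; a[4] = 3; a[5] = 12; a[6] = 2; a[7] = 8; a[8] = 9; a[9] = 13; a[10] = 6; a[11] = 1.
Since a[11] = a[0] = 1, the sequence is periodic with period 11.
So a[1091] = a[0 + ((1091-0) mod 11)] = a[2] = 16.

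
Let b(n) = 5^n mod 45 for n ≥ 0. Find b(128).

We have b(0) = 1; b(1) = 5; b(2) = 25; b(3) = 35; b(4) = 40; b(5) = 20; b(6) = 10; b(7) = 5.
Since b(7) = b(1) = 5, the sequence is eventually periodic: after a pre-period of length 1 it cycles with period 6.
For n ≥ 1, b(n) depends only on (n - 1) mod 6. (128 - 1) mod 6 = 1, so b(128) = b(2) = 25.

25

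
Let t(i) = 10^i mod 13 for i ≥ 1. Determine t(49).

10

We have t(1) = 10, t(2) = 9, t(3) = 12, t(4) = 3, t(5) = 4, t(6) = 1, t(7) = 10.
The sequence repeats with period 6.
(49 - 1) mod 6 = 0, so t(49) = t(1) = 10.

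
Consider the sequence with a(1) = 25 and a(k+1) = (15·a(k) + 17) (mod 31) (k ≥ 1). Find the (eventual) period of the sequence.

10

a(1) = 25, a(2) = 20, a(3) = 7, a(4) = 29, a(5) = 18, a(6) = 8, a(7) = 13, a(8) = 26, a(9) = 4, a(10) = 15, a(11) = 25.
The sequence repeats with period 10.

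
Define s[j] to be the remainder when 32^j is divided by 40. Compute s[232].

16

Computing terms: s[1] = 32; s[2] = 24; s[3] = 8; s[4] = 16; s[5] = 32.
The sequence repeats with period 4.
So s[232] = s[1 + ((232-1) mod 4)] = s[4] = 16.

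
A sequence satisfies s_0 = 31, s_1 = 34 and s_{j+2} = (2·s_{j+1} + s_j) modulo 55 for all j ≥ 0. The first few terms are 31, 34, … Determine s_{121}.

34

s_0 = 31; s_1 = 34; s_2 = 44; s_3 = 12; s_4 = 13; s_5 = 38; s_6 = 34; s_7 = 51; s_8 = 26; s_9 = 48; s_{10} = 12; s_{11} = 17; s_{12} = 46; s_{13} = 54; s_{14} = 44; s_{15} = 32; s_{16} = 53; s_{17} = 28; s_{18} = 54; s_{19} = 26; s_{20} = 51; s_{21} = 18; s_{22} = 32; s_{23} = 27; s_{24} = 31; s_{25} = 34.
Since (s_{24}, s_{25}) = (s_0, s_1) = (31, 34) (two consecutive terms determine the rest), the sequence is periodic with period 24.
(121 - 0) mod 24 = 1, so s_{121} = s_1 = 34.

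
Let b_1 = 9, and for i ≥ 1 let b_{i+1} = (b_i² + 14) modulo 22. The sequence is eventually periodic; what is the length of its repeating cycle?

b_1 = 9, b_2 = 7, b_3 = 19, b_4 = 1, b_5 = 15, b_6 = 19.
Since b_6 = b_3 = 19, the sequence is eventually periodic: after a pre-period of length 2 it cycles with period 3.

3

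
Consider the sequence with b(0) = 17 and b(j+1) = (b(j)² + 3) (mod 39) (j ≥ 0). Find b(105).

Computing terms: b(0) = 17,  b(1) = 19,  b(2) = 13,  b(3) = 16,  b(4) = 25,  b(5) = 4,  b(6) = 19.
Since b(6) = b(1) = 19, the sequence is eventually periodic: after a pre-period of length 1 it cycles with period 5.
For j ≥ 1, b(j) depends only on (j - 1) mod 5. (105 - 1) mod 5 = 4, so b(105) = b(5) = 4.

4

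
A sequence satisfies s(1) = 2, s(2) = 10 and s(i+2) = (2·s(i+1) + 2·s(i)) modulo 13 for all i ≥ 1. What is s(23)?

Listing terms: s(1) = 2; s(2) = 10; s(3) = 11; s(4) = 3; s(5) = 2; s(6) = 10.
Since (s(5), s(6)) = (s(1), s(2)) = (2, 10) (two consecutive terms determine the rest), the sequence is periodic with period 4.
(23 - 1) mod 4 = 2, so s(23) = s(3) = 11.

11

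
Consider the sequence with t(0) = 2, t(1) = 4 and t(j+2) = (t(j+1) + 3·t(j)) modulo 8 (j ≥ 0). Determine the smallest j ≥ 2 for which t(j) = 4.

t(0) = 2,  t(1) = 4,  t(2) = 2,  t(3) = 6,  t(4) = 4,  t(5) = 6,  t(6) = 2,  t(7) = 4.
The sequence repeats with period 6.
The value 4 first appears (with j ≥ 2) at t(4).

4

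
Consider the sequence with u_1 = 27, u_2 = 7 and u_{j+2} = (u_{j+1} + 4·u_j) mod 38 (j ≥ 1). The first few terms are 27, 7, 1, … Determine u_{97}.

u_1 = 27; u_2 = 7; u_3 = 1; u_4 = 29; u_5 = 33; u_6 = 35; u_7 = 15; u_8 = 3; u_9 = 25; u_{10} = 37; u_{11} = 23; u_{12} = 19; u_{13} = 35; u_{14} = 35; u_{15} = 23; u_{16} = 11; u_{17} = 27; u_{18} = 33; u_{19} = 27; u_{20} = 7.
The sequence repeats with period 18.
So u_{97} = u_{1 + ((97-1) mod 18)} = u_7 = 15.

15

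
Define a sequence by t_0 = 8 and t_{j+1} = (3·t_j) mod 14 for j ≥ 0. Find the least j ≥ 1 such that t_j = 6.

3

Listing terms: t_0 = 8,  t_1 = 10,  t_2 = 2,  t_3 = 6,  t_4 = 4,  t_5 = 12,  t_6 = 8.
Since t_6 = t_0 = 8, the sequence is periodic with period 6.
The value 6 first appears (with j ≥ 1) at t_3.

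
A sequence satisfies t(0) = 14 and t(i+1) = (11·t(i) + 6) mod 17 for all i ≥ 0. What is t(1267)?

Listing terms: t(0) = 14, t(1) = 7, t(2) = 15, t(3) = 1, t(4) = 0, t(5) = 6, t(6) = 4, t(7) = 16, t(8) = 12, t(9) = 2, t(10) = 11, t(11) = 8, t(12) = 9, t(13) = 3, t(14) = 5, t(15) = 10, t(16) = 14.
Since t(16) = t(0) = 14, the sequence is periodic with period 16.
So t(1267) = t(0 + ((1267-0) mod 16)) = t(3) = 1.

1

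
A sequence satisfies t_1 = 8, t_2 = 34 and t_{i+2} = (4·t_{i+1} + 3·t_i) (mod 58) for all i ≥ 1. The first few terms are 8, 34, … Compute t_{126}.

t_1 = 8,  t_2 = 34,  t_3 = 44,  t_4 = 46,  t_5 = 26,  t_6 = 10,  t_7 = 2,  t_8 = 38,  t_9 = 42,  t_{10} = 50,  t_{11} = 36,  t_{12} = 4,  t_{13} = 8,  t_{14} = 44,  t_{15} = 26,  t_{16} = 4,  t_{17} = 36,  t_{18} = 40,  t_{19} = 36,  t_{20} = 32,  t_{21} = 4,  t_{22} = 54,  t_{23} = 54,  t_{24} = 30,  t_{25} = 50,  t_{26} = 0,  t_{27} = 34,  t_{28} = 20,  t_{29} = 8,  t_{30} = 34.
Since (t_{29}, t_{30}) = (t_1, t_2) = (8, 34) (two consecutive terms determine the rest), the sequence is periodic with period 28.
(126 - 1) mod 28 = 13, so t_{126} = t_{14} = 44.

44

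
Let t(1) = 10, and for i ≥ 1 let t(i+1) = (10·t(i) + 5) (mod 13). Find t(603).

2

Computing terms: t(1) = 10; t(2) = 1; t(3) = 2; t(4) = 12; t(5) = 8; t(6) = 7; t(7) = 10.
Since t(7) = t(1) = 10, the sequence is periodic with period 6.
So t(603) = t(1 + ((603-1) mod 6)) = t(3) = 2.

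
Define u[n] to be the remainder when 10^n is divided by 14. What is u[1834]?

4

We have u[0] = 1,  u[1] = 10,  u[2] = 2,  u[3] = 6,  u[4] = 4,  u[5] = 12,  u[6] = 8,  u[7] = 10.
Since u[7] = u[1] = 10, the sequence is eventually periodic: after a pre-period of length 1 it cycles with period 6.
For n ≥ 1, u[n] depends only on (n - 1) mod 6. (1834 - 1) mod 6 = 3, so u[1834] = u[4] = 4.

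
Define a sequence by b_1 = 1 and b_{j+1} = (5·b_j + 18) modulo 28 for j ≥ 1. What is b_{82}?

11

Computing terms: b_1 = 1; b_2 = 23; b_3 = 21; b_4 = 11; b_5 = 17; b_6 = 19; b_7 = 1.
The sequence repeats with period 6.
So b_{82} = b_{1 + ((82-1) mod 6)} = b_4 = 11.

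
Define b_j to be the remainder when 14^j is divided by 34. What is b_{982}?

32

Computing terms: b_0 = 1,  b_1 = 14,  b_2 = 26,  b_3 = 24,  b_4 = 30,  b_5 = 12,  b_6 = 32,  b_7 = 6,  b_8 = 16,  b_9 = 20,  b_{10} = 8,  b_{11} = 10,  b_{12} = 4,  b_{13} = 22,  b_{14} = 2,  b_{15} = 28,  b_{16} = 18,  b_{17} = 14.
Since b_{17} = b_1 = 14, the sequence is eventually periodic: after a pre-period of length 1 it cycles with period 16.
For j ≥ 1, b_j depends only on (j - 1) mod 16. (982 - 1) mod 16 = 5, so b_{982} = b_6 = 32.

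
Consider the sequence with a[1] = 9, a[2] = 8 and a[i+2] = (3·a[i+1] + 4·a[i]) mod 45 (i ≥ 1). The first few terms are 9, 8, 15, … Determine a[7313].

30

a[1] = 9,  a[2] = 8,  a[3] = 15,  a[4] = 32,  a[5] = 21,  a[6] = 11,  a[7] = 27,  a[8] = 35,  a[9] = 33,  a[10] = 14,  a[11] = 39,  a[12] = 38,  a[13] = 0,  a[14] = 17,  a[15] = 6,  a[16] = 41,  a[17] = 12,  a[18] = 20,  a[19] = 18,  a[20] = 44,  a[21] = 24,  a[22] = 23,  a[23] = 30,  a[24] = 2,  a[25] = 36,  a[26] = 26,  a[27] = 42,  a[28] = 5,  a[29] = 3,  a[30] = 29,  a[31] = 9,  a[32] = 8.
The sequence repeats with period 30.
(7313 - 1) mod 30 = 22, so a[7313] = a[23] = 30.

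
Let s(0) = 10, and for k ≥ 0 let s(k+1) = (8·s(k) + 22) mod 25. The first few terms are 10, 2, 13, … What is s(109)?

Listing terms: s(0) = 10; s(1) = 2; s(2) = 13; s(3) = 1; s(4) = 5; s(5) = 12; s(6) = 18; s(7) = 16; s(8) = 0; s(9) = 22; s(10) = 23; s(11) = 6; s(12) = 20; s(13) = 7; s(14) = 3; s(15) = 21; s(16) = 15; s(17) = 17; s(18) = 8; s(19) = 11; s(20) = 10.
Since s(20) = s(0) = 10, the sequence is periodic with period 20.
(109 - 0) mod 20 = 9, so s(109) = s(9) = 22.

22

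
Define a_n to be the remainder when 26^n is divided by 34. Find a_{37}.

8

Computing terms: a_0 = 1; a_1 = 26; a_2 = 30; a_3 = 32; a_4 = 16; a_5 = 8; a_6 = 4; a_7 = 2; a_8 = 18; a_9 = 26.
Since a_9 = a_1 = 26, the sequence is eventually periodic: after a pre-period of length 1 it cycles with period 8.
For n ≥ 1, a_n depends only on (n - 1) mod 8. (37 - 1) mod 8 = 4, so a_{37} = a_5 = 8.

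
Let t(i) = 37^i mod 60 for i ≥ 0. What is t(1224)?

1

We have t(0) = 1,  t(1) = 37,  t(2) = 49,  t(3) = 13,  t(4) = 1.
The sequence repeats with period 4.
(1224 - 0) mod 4 = 0, so t(1224) = t(0) = 1.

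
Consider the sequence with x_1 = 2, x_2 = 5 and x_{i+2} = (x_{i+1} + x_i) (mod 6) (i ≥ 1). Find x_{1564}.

0

x_1 = 2,  x_2 = 5,  x_3 = 1,  x_4 = 0,  x_5 = 1,  x_6 = 1,  x_7 = 2,  x_8 = 3,  x_9 = 5,  x_{10} = 2,  x_{11} = 1,  x_{12} = 3,  x_{13} = 4,  x_{14} = 1,  x_{15} = 5,  x_{16} = 0,  x_{17} = 5,  x_{18} = 5,  x_{19} = 4,  x_{20} = 3,  x_{21} = 1,  x_{22} = 4,  x_{23} = 5,  x_{24} = 3,  x_{25} = 2,  x_{26} = 5.
The sequence repeats with period 24.
(1564 - 1) mod 24 = 3, so x_{1564} = x_4 = 0.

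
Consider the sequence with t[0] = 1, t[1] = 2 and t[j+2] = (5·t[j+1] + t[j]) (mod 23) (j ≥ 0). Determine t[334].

Computing terms: t[0] = 1, t[1] = 2, t[2] = 11, t[3] = 11, t[4] = 20, t[5] = 19, t[6] = 0, t[7] = 19, t[8] = 3, t[9] = 11, t[10] = 12, t[11] = 2, t[12] = 22, t[13] = 20, t[14] = 7, t[15] = 9, t[16] = 6, t[17] = 16, t[18] = 17, t[19] = 9, t[20] = 16, t[21] = 20, t[22] = 1, t[23] = 2.
The sequence repeats with period 22.
(334 - 0) mod 22 = 4, so t[334] = t[4] = 20.

20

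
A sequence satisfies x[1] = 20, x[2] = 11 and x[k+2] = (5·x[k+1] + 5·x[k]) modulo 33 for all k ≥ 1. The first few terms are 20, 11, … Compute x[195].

8

Computing terms: x[1] = 20,  x[2] = 11,  x[3] = 23,  x[4] = 5,  x[5] = 8,  x[6] = 32,  x[7] = 2,  x[8] = 5,  x[9] = 2,  x[10] = 2,  x[11] = 20,  x[12] = 11.
The sequence repeats with period 10.
So x[195] = x[1 + ((195-1) mod 10)] = x[5] = 8.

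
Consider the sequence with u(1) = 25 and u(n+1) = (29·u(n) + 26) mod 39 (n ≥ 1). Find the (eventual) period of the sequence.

Computing terms: u(1) = 25; u(2) = 10; u(3) = 4; u(4) = 25.
The sequence repeats with period 3.

3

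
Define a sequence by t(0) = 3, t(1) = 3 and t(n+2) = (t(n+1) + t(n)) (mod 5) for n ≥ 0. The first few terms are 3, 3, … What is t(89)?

t(0) = 3; t(1) = 3; t(2) = 1; t(3) = 4; t(4) = 0; t(5) = 4; t(6) = 4; t(7) = 3; t(8) = 2; t(9) = 0; t(10) = 2; t(11) = 2; t(12) = 4; t(13) = 1; t(14) = 0; t(15) = 1; t(16) = 1; t(17) = 2; t(18) = 3; t(19) = 0; t(20) = 3; t(21) = 3.
The sequence repeats with period 20.
(89 - 0) mod 20 = 9, so t(89) = t(9) = 0.

0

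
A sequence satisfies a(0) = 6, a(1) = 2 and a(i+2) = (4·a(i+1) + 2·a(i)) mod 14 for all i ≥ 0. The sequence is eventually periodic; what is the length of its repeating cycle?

Listing terms: a(0) = 6, a(1) = 2, a(2) = 6, a(3) = 0, a(4) = 12, a(5) = 6, a(6) = 6, a(7) = 8, a(8) = 2, a(9) = 10, a(10) = 2, a(11) = 0, a(12) = 4, a(13) = 2, a(14) = 2, a(15) = 12, a(16) = 10, a(17) = 8, a(18) = 10, a(19) = 0, a(20) = 6, a(21) = 10, a(22) = 10, a(23) = 4, a(24) = 8, a(25) = 12, a(26) = 8, a(27) = 0, a(28) = 2, a(29) = 8, a(30) = 8, a(31) = 6, a(32) = 12, a(33) = 4, a(34) = 12, a(35) = 0, a(36) = 10, a(37) = 12, a(38) = 12, a(39) = 2, a(40) = 4, a(41) = 6, a(42) = 4, a(43) = 0, a(44) = 8, a(45) = 4, a(46) = 4, a(47) = 10, a(48) = 6, a(49) = 2.
The sequence repeats with period 48.

48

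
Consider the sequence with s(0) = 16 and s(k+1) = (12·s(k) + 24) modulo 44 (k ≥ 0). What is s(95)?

Listing terms: s(0) = 16, s(1) = 40, s(2) = 20, s(3) = 0, s(4) = 24, s(5) = 4, s(6) = 28, s(7) = 8, s(8) = 32, s(9) = 12, s(10) = 36, s(11) = 16.
Since s(11) = s(0) = 16, the sequence is periodic with period 11.
(95 - 0) mod 11 = 7, so s(95) = s(7) = 8.

8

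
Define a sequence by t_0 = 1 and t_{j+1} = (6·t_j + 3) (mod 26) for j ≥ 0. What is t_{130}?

11

Computing terms: t_0 = 1, t_1 = 9, t_2 = 5, t_3 = 7, t_4 = 19, t_5 = 13, t_6 = 3, t_7 = 21, t_8 = 25, t_9 = 23, t_{10} = 11, t_{11} = 17, t_{12} = 1.
The sequence repeats with period 12.
So t_{130} = t_{0 + ((130-0) mod 12)} = t_{10} = 11.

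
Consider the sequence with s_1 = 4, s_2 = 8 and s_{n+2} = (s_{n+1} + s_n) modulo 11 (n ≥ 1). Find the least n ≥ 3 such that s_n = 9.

We have s_1 = 4,  s_2 = 8,  s_3 = 1,  s_4 = 9,  s_5 = 10,  s_6 = 8,  s_7 = 7,  s_8 = 4,  s_9 = 0,  s_{10} = 4,  s_{11} = 4,  s_{12} = 8.
The sequence repeats with period 10.
The value 9 first appears (with n ≥ 3) at s_4.

4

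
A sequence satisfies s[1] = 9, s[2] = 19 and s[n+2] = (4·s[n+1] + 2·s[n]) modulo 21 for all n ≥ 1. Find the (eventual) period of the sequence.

Listing terms: s[1] = 9, s[2] = 19, s[3] = 10, s[4] = 15, s[5] = 17, s[6] = 14, s[7] = 6, s[8] = 10, s[9] = 10, s[10] = 18, s[11] = 8, s[12] = 5, s[13] = 15, s[14] = 7, s[15] = 16, s[16] = 15, s[17] = 8, s[18] = 20, s[19] = 12, s[20] = 4, s[21] = 19, s[22] = 0, s[23] = 17, s[24] = 5, s[25] = 12, s[26] = 16, s[27] = 4, s[28] = 6, s[29] = 11, s[30] = 14, s[31] = 15, s[32] = 4, s[33] = 4, s[34] = 3, s[35] = 20, s[36] = 2, s[37] = 6, s[38] = 7, s[39] = 19, s[40] = 6, s[41] = 20, s[42] = 8, s[43] = 9, s[44] = 10, s[45] = 16, s[46] = 0, s[47] = 11, s[48] = 2, s[49] = 9, s[50] = 19.
The sequence repeats with period 48.

48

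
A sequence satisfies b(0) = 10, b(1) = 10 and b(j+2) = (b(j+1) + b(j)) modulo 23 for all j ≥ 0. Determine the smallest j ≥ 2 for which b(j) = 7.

3

Computing terms: b(0) = 10; b(1) = 10; b(2) = 20; b(3) = 7; b(4) = 4; b(5) = 11; b(6) = 15; b(7) = 3; b(8) = 18; b(9) = 21; b(10) = 16; b(11) = 14; b(12) = 7; b(13) = 21; b(14) = 5; b(15) = 3; b(16) = 8; b(17) = 11; b(18) = 19; b(19) = 7; b(20) = 3; b(21) = 10; b(22) = 13; b(23) = 0; b(24) = 13; b(25) = 13; b(26) = 3; b(27) = 16; b(28) = 19; b(29) = 12; b(30) = 8; b(31) = 20; b(32) = 5; b(33) = 2; b(34) = 7; b(35) = 9; b(36) = 16; b(37) = 2; b(38) = 18; b(39) = 20; b(40) = 15; b(41) = 12; b(42) = 4; b(43) = 16; b(44) = 20; b(45) = 13; b(46) = 10; b(47) = 0; b(48) = 10; b(49) = 10.
Since (b(48), b(49)) = (b(0), b(1)) = (10, 10) (two consecutive terms determine the rest), the sequence is periodic with period 48.
The value 7 first appears (with j ≥ 2) at b(3).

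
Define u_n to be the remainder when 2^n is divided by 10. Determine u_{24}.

6

Listing terms: u_0 = 1,  u_1 = 2,  u_2 = 4,  u_3 = 8,  u_4 = 6,  u_5 = 2.
Since u_5 = u_1 = 2, the sequence is eventually periodic: after a pre-period of length 1 it cycles with period 4.
For n ≥ 1, u_n depends only on (n - 1) mod 4. (24 - 1) mod 4 = 3, so u_{24} = u_4 = 6.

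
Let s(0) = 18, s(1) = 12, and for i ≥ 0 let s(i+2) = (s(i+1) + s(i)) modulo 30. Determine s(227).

We have s(0) = 18, s(1) = 12, s(2) = 0, s(3) = 12, s(4) = 12, s(5) = 24, s(6) = 6, s(7) = 0, s(8) = 6, s(9) = 6, s(10) = 12, s(11) = 18, s(12) = 0, s(13) = 18, s(14) = 18, s(15) = 6, s(16) = 24, s(17) = 0, s(18) = 24, s(19) = 24, s(20) = 18, s(21) = 12.
Since (s(20), s(21)) = (s(0), s(1)) = (18, 12) (two consecutive terms determine the rest), the sequence is periodic with period 20.
So s(227) = s(0 + ((227-0) mod 20)) = s(7) = 0.

0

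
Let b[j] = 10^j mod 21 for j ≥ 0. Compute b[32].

Listing terms: b[0] = 1,  b[1] = 10,  b[2] = 16,  b[3] = 13,  b[4] = 4,  b[5] = 19,  b[6] = 1.
The sequence repeats with period 6.
So b[32] = b[0 + ((32-0) mod 6)] = b[2] = 16.

16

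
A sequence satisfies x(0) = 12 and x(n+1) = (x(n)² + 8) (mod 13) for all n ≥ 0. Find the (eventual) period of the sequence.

We have x(0) = 12,  x(1) = 9,  x(2) = 11,  x(3) = 12.
The sequence repeats with period 3.

3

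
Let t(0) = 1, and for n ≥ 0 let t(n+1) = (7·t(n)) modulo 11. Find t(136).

4

t(0) = 1, t(1) = 7, t(2) = 5, t(3) = 2, t(4) = 3, t(5) = 10, t(6) = 4, t(7) = 6, t(8) = 9, t(9) = 8, t(10) = 1.
Since t(10) = t(0) = 1, the sequence is periodic with period 10.
(136 - 0) mod 10 = 6, so t(136) = t(6) = 4.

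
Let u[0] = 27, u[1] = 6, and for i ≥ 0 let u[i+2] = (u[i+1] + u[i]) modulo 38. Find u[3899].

5

We have u[0] = 27,  u[1] = 6,  u[2] = 33,  u[3] = 1,  u[4] = 34,  u[5] = 35,  u[6] = 31,  u[7] = 28,  u[8] = 21,  u[9] = 11,  u[10] = 32,  u[11] = 5,  u[12] = 37,  u[13] = 4,  u[14] = 3,  u[15] = 7,  u[16] = 10,  u[17] = 17,  u[18] = 27,  u[19] = 6.
The sequence repeats with period 18.
So u[3899] = u[0 + ((3899-0) mod 18)] = u[11] = 5.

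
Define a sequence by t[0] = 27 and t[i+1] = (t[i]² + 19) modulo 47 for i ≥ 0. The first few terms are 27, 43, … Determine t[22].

Computing terms: t[0] = 27,  t[1] = 43,  t[2] = 35,  t[3] = 22,  t[4] = 33,  t[5] = 27.
The sequence repeats with period 5.
(22 - 0) mod 5 = 2, so t[22] = t[2] = 35.

35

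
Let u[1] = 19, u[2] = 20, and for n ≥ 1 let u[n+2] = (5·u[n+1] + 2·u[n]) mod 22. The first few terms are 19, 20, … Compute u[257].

2

We have u[1] = 19, u[2] = 20, u[3] = 6, u[4] = 4, u[5] = 10, u[6] = 14, u[7] = 2, u[8] = 16, u[9] = 18, u[10] = 12, u[11] = 8, u[12] = 20, u[13] = 6.
Since (u[12], u[13]) = (u[2], u[3]) = (20, 6) (two consecutive terms determine the rest), the sequence is eventually periodic: after a pre-period of length 1 it cycles with period 10.
For n ≥ 2, u[n] depends only on (n - 2) mod 10. (257 - 2) mod 10 = 5, so u[257] = u[7] = 2.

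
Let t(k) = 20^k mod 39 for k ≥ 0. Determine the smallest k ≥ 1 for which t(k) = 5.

Listing terms: t(0) = 1; t(1) = 20; t(2) = 10; t(3) = 5; t(4) = 22; t(5) = 11; t(6) = 25; t(7) = 32; t(8) = 16; t(9) = 8; t(10) = 4; t(11) = 2; t(12) = 1.
Since t(12) = t(0) = 1, the sequence is periodic with period 12.
The value 5 first appears (with k ≥ 1) at t(3).

3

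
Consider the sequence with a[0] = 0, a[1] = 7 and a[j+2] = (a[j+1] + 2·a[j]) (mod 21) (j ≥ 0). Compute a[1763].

a[0] = 0,  a[1] = 7,  a[2] = 7,  a[3] = 0,  a[4] = 14,  a[5] = 14,  a[6] = 0,  a[7] = 7.
The sequence repeats with period 6.
So a[1763] = a[0 + ((1763-0) mod 6)] = a[5] = 14.

14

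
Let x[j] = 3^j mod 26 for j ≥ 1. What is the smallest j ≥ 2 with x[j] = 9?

2

Listing terms: x[1] = 3; x[2] = 9; x[3] = 1; x[4] = 3.
Since x[4] = x[1] = 3, the sequence is periodic with period 3.
The value 9 first appears (with j ≥ 2) at x[2].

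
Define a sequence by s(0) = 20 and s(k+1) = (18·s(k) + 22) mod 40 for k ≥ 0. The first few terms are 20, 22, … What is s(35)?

Computing terms: s(0) = 20,  s(1) = 22,  s(2) = 18,  s(3) = 26,  s(4) = 10,  s(5) = 2,  s(6) = 18.
Since s(6) = s(2) = 18, the sequence is eventually periodic: after a pre-period of length 2 it cycles with period 4.
For k ≥ 2, s(k) depends only on (k - 2) mod 4. (35 - 2) mod 4 = 1, so s(35) = s(3) = 26.

26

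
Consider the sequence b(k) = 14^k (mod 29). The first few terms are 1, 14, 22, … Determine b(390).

4

Computing terms: b(0) = 1, b(1) = 14, b(2) = 22, b(3) = 18, b(4) = 20, b(5) = 19, b(6) = 5, b(7) = 12, b(8) = 23, b(9) = 3, b(10) = 13, b(11) = 8, b(12) = 25, b(13) = 2, b(14) = 28, b(15) = 15, b(16) = 7, b(17) = 11, b(18) = 9, b(19) = 10, b(20) = 24, b(21) = 17, b(22) = 6, b(23) = 26, b(24) = 16, b(25) = 21, b(26) = 4, b(27) = 27, b(28) = 1.
Since b(28) = b(0) = 1, the sequence is periodic with period 28.
(390 - 0) mod 28 = 26, so b(390) = b(26) = 4.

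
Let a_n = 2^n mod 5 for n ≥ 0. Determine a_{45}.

a_0 = 1,  a_1 = 2,  a_2 = 4,  a_3 = 3,  a_4 = 1.
Since a_4 = a_0 = 1, the sequence is periodic with period 4.
(45 - 0) mod 4 = 1, so a_{45} = a_1 = 2.

2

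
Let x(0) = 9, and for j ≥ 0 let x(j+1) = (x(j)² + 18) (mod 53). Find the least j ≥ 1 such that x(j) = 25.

x(0) = 9; x(1) = 46; x(2) = 14; x(3) = 2; x(4) = 22; x(5) = 25; x(6) = 7; x(7) = 14.
Since x(7) = x(2) = 14, the sequence is eventually periodic: after a pre-period of length 2 it cycles with period 5.
The value 25 first appears (with j ≥ 1) at x(5).

5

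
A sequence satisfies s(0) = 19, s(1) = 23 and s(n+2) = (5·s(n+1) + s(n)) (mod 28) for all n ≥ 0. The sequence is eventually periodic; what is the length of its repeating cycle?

Computing terms: s(0) = 19; s(1) = 23; s(2) = 22; s(3) = 21; s(4) = 15; s(5) = 12; s(6) = 19; s(7) = 23.
Since (s(6), s(7)) = (s(0), s(1)) = (19, 23) (two consecutive terms determine the rest), the sequence is periodic with period 6.

6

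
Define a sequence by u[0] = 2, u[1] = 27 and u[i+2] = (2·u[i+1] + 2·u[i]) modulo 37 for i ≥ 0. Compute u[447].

u[0] = 2,  u[1] = 27,  u[2] = 21,  u[3] = 22,  u[4] = 12,  u[5] = 31,  u[6] = 12,  u[7] = 12,  u[8] = 11,  u[9] = 9,  u[10] = 3,  u[11] = 24,  u[12] = 17,  u[13] = 8,  u[14] = 13,  u[15] = 5,  u[16] = 36,  u[17] = 8,  u[18] = 14,  u[19] = 7,  u[20] = 5,  u[21] = 24,  u[22] = 21,  u[23] = 16,  u[24] = 0,  u[25] = 32,  u[26] = 27,  u[27] = 7,  u[28] = 31,  u[29] = 2,  u[30] = 29,  u[31] = 25,  u[32] = 34,  u[33] = 7,  u[34] = 8,  u[35] = 30,  u[36] = 2,  u[37] = 27.
The sequence repeats with period 36.
So u[447] = u[0 + ((447-0) mod 36)] = u[15] = 5.

5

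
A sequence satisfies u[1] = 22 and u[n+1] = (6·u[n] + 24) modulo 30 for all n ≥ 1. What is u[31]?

We have u[1] = 22, u[2] = 6, u[3] = 0, u[4] = 24, u[5] = 18, u[6] = 12, u[7] = 6.
Since u[7] = u[2] = 6, the sequence is eventually periodic: after a pre-period of length 1 it cycles with period 5.
For n ≥ 2, u[n] depends only on (n - 2) mod 5. (31 - 2) mod 5 = 4, so u[31] = u[6] = 12.

12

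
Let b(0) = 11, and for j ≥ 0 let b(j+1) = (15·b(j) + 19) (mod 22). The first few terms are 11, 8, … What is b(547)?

Listing terms: b(0) = 11,  b(1) = 8,  b(2) = 7,  b(3) = 14,  b(4) = 9,  b(5) = 0,  b(6) = 19,  b(7) = 18,  b(8) = 3,  b(9) = 20,  b(10) = 11.
Since b(10) = b(0) = 11, the sequence is periodic with period 10.
So b(547) = b(0 + ((547-0) mod 10)) = b(7) = 18.

18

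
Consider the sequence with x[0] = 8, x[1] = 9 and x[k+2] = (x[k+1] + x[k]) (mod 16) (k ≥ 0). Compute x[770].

1

x[0] = 8; x[1] = 9; x[2] = 1; x[3] = 10; x[4] = 11; x[5] = 5; x[6] = 0; x[7] = 5; x[8] = 5; x[9] = 10; x[10] = 15; x[11] = 9; x[12] = 8; x[13] = 1; x[14] = 9; x[15] = 10; x[16] = 3; x[17] = 13; x[18] = 0; x[19] = 13; x[20] = 13; x[21] = 10; x[22] = 7; x[23] = 1; x[24] = 8; x[25] = 9.
Since (x[24], x[25]) = (x[0], x[1]) = (8, 9) (two consecutive terms determine the rest), the sequence is periodic with period 24.
(770 - 0) mod 24 = 2, so x[770] = x[2] = 1.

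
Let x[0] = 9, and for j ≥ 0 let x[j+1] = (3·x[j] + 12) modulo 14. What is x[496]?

5

x[0] = 9; x[1] = 11; x[2] = 3; x[3] = 7; x[4] = 5; x[5] = 13; x[6] = 9.
Since x[6] = x[0] = 9, the sequence is periodic with period 6.
So x[496] = x[0 + ((496-0) mod 6)] = x[4] = 5.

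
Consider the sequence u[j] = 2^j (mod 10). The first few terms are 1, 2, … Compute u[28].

6

Listing terms: u[0] = 1,  u[1] = 2,  u[2] = 4,  u[3] = 8,  u[4] = 6,  u[5] = 2.
Since u[5] = u[1] = 2, the sequence is eventually periodic: after a pre-period of length 1 it cycles with period 4.
For j ≥ 1, u[j] depends only on (j - 1) mod 4. (28 - 1) mod 4 = 3, so u[28] = u[4] = 6.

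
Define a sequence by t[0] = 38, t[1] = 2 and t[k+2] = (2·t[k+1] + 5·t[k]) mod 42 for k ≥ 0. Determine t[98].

Listing terms: t[0] = 38,  t[1] = 2,  t[2] = 26,  t[3] = 20,  t[4] = 2,  t[5] = 20,  t[6] = 8,  t[7] = 32,  t[8] = 20,  t[9] = 32,  t[10] = 38,  t[11] = 26,  t[12] = 32,  t[13] = 26,  t[14] = 2,  t[15] = 8,  t[16] = 26,  t[17] = 8,  t[18] = 20,  t[19] = 38,  t[20] = 8,  t[21] = 38,  t[22] = 32,  t[23] = 2,  t[24] = 38,  t[25] = 2.
Since (t[24], t[25]) = (t[0], t[1]) = (38, 2) (two consecutive terms determine the rest), the sequence is periodic with period 24.
So t[98] = t[0 + ((98-0) mod 24)] = t[2] = 26.

26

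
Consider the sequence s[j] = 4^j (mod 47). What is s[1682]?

17

We have s[1] = 4; s[2] = 16; s[3] = 17; s[4] = 21; s[5] = 37; s[6] = 7; s[7] = 28; s[8] = 18; s[9] = 25; s[10] = 6; s[11] = 24; s[12] = 2; s[13] = 8; s[14] = 32; s[15] = 34; s[16] = 42; s[17] = 27; s[18] = 14; s[19] = 9; s[20] = 36; s[21] = 3; s[22] = 12; s[23] = 1; s[24] = 4.
Since s[24] = s[1] = 4, the sequence is periodic with period 23.
So s[1682] = s[1 + ((1682-1) mod 23)] = s[3] = 17.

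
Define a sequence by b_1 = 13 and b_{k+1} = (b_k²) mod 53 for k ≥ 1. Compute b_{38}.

We have b_1 = 13,  b_2 = 10,  b_3 = 47,  b_4 = 36,  b_5 = 24,  b_6 = 46,  b_7 = 49,  b_8 = 16,  b_9 = 44,  b_{10} = 28,  b_{11} = 42,  b_{12} = 15,  b_{13} = 13.
The sequence repeats with period 12.
So b_{38} = b_{1 + ((38-1) mod 12)} = b_2 = 10.

10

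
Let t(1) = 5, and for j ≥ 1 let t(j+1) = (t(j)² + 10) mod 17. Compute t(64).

t(1) = 5,  t(2) = 1,  t(3) = 11,  t(4) = 12,  t(5) = 1.
Since t(5) = t(2) = 1, the sequence is eventually periodic: after a pre-period of length 1 it cycles with period 3.
For j ≥ 2, t(j) depends only on (j - 2) mod 3. (64 - 2) mod 3 = 2, so t(64) = t(4) = 12.

12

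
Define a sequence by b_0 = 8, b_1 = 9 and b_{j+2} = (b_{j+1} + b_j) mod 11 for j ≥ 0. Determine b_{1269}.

We have b_0 = 8,  b_1 = 9,  b_2 = 6,  b_3 = 4,  b_4 = 10,  b_5 = 3,  b_6 = 2,  b_7 = 5,  b_8 = 7,  b_9 = 1,  b_{10} = 8,  b_{11} = 9.
The sequence repeats with period 10.
So b_{1269} = b_{0 + ((1269-0) mod 10)} = b_9 = 1.

1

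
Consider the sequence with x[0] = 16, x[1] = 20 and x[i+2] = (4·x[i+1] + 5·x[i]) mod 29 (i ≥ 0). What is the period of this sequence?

Computing terms: x[0] = 16,  x[1] = 20,  x[2] = 15,  x[3] = 15,  x[4] = 19,  x[5] = 6,  x[6] = 3,  x[7] = 13,  x[8] = 9,  x[9] = 14,  x[10] = 14,  x[11] = 10,  x[12] = 23,  x[13] = 26,  x[14] = 16,  x[15] = 20.
Since (x[14], x[15]) = (x[0], x[1]) = (16, 20) (two consecutive terms determine the rest), the sequence is periodic with period 14.

14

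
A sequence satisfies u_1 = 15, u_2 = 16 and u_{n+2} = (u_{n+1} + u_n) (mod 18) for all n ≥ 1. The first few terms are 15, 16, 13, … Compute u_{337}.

15

Computing terms: u_1 = 15; u_2 = 16; u_3 = 13; u_4 = 11; u_5 = 6; u_6 = 17; u_7 = 5; u_8 = 4; u_9 = 9; u_{10} = 13; u_{11} = 4; u_{12} = 17; u_{13} = 3; u_{14} = 2; u_{15} = 5; u_{16} = 7; u_{17} = 12; u_{18} = 1; u_{19} = 13; u_{20} = 14; u_{21} = 9; u_{22} = 5; u_{23} = 14; u_{24} = 1; u_{25} = 15; u_{26} = 16.
The sequence repeats with period 24.
(337 - 1) mod 24 = 0, so u_{337} = u_1 = 15.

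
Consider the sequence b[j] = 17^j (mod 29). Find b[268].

1

Listing terms: b[0] = 1; b[1] = 17; b[2] = 28; b[3] = 12; b[4] = 1.
The sequence repeats with period 4.
So b[268] = b[0 + ((268-0) mod 4)] = b[0] = 1.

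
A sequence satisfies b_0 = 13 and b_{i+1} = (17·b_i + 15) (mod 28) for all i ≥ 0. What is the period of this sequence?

We have b_0 = 13,  b_1 = 12,  b_2 = 23,  b_3 = 14,  b_4 = 1,  b_5 = 4,  b_6 = 27,  b_7 = 26,  b_8 = 9,  b_9 = 0,  b_{10} = 15,  b_{11} = 18,  b_{12} = 13.
Since b_{12} = b_0 = 13, the sequence is periodic with period 12.

12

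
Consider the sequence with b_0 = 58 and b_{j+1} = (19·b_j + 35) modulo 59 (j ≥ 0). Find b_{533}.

2

Computing terms: b_0 = 58,  b_1 = 16,  b_2 = 44,  b_3 = 45,  b_4 = 5,  b_5 = 12,  b_6 = 27,  b_7 = 17,  b_8 = 4,  b_9 = 52,  b_{10} = 20,  b_{11} = 2,  b_{12} = 14,  b_{13} = 6,  b_{14} = 31,  b_{15} = 34,  b_{16} = 32,  b_{17} = 53,  b_{18} = 39,  b_{19} = 9,  b_{20} = 29,  b_{21} = 55,  b_{22} = 18,  b_{23} = 23,  b_{24} = 0,  b_{25} = 35,  b_{26} = 51,  b_{27} = 1,  b_{28} = 54,  b_{29} = 58.
Since b_{29} = b_0 = 58, the sequence is periodic with period 29.
So b_{533} = b_{0 + ((533-0) mod 29)} = b_{11} = 2.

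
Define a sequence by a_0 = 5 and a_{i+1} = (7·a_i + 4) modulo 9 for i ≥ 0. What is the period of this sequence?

Computing terms: a_0 = 5, a_1 = 3, a_2 = 7, a_3 = 8, a_4 = 6, a_5 = 1, a_6 = 2, a_7 = 0, a_8 = 4, a_9 = 5.
Since a_9 = a_0 = 5, the sequence is periodic with period 9.

9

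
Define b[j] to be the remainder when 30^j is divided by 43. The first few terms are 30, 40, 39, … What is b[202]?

Listing terms: b[1] = 30, b[2] = 40, b[3] = 39, b[4] = 9, b[5] = 12, b[6] = 16, b[7] = 7, b[8] = 38, b[9] = 22, b[10] = 15, b[11] = 20, b[12] = 41, b[13] = 26, b[14] = 6, b[15] = 8, b[16] = 25, b[17] = 19, b[18] = 11, b[19] = 29, b[20] = 10, b[21] = 42, b[22] = 13, b[23] = 3, b[24] = 4, b[25] = 34, b[26] = 31, b[27] = 27, b[28] = 36, b[29] = 5, b[30] = 21, b[31] = 28, b[32] = 23, b[33] = 2, b[34] = 17, b[35] = 37, b[36] = 35, b[37] = 18, b[38] = 24, b[39] = 32, b[40] = 14, b[41] = 33, b[42] = 1, b[43] = 30.
Since b[43] = b[1] = 30, the sequence is periodic with period 42.
So b[202] = b[1 + ((202-1) mod 42)] = b[34] = 17.

17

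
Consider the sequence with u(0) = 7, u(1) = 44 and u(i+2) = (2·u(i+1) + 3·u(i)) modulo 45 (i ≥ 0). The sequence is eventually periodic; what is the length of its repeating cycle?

We have u(0) = 7, u(1) = 44, u(2) = 19, u(3) = 35, u(4) = 37, u(5) = 44, u(6) = 19.
Since (u(5), u(6)) = (u(1), u(2)) = (44, 19) (two consecutive terms determine the rest), the sequence is eventually periodic: after a pre-period of length 1 it cycles with period 4.

4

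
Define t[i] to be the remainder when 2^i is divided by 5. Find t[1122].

4

Listing terms: t[0] = 1,  t[1] = 2,  t[2] = 4,  t[3] = 3,  t[4] = 1.
The sequence repeats with period 4.
So t[1122] = t[0 + ((1122-0) mod 4)] = t[2] = 4.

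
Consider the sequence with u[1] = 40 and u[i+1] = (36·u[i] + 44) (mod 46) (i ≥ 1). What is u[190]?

16

Computing terms: u[1] = 40, u[2] = 12, u[3] = 16, u[4] = 22, u[5] = 8, u[6] = 10, u[7] = 36, u[8] = 6, u[9] = 30, u[10] = 20, u[11] = 28, u[12] = 40.
Since u[12] = u[1] = 40, the sequence is periodic with period 11.
(190 - 1) mod 11 = 2, so u[190] = u[3] = 16.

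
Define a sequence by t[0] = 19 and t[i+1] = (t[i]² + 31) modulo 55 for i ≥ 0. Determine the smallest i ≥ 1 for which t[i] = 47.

Listing terms: t[0] = 19,  t[1] = 7,  t[2] = 25,  t[3] = 51,  t[4] = 47,  t[5] = 40,  t[6] = 36,  t[7] = 7.
Since t[7] = t[1] = 7, the sequence is eventually periodic: after a pre-period of length 1 it cycles with period 6.
The value 47 first appears (with i ≥ 1) at t[4].

4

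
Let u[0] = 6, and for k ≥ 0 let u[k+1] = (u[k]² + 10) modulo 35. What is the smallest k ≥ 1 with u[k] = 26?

2

u[0] = 6,  u[1] = 11,  u[2] = 26,  u[3] = 21,  u[4] = 31,  u[5] = 26.
Since u[5] = u[2] = 26, the sequence is eventually periodic: after a pre-period of length 2 it cycles with period 3.
The value 26 first appears (with k ≥ 1) at u[2].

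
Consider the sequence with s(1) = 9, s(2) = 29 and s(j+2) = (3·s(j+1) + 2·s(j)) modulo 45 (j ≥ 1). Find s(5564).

43

Listing terms: s(1) = 9, s(2) = 29, s(3) = 15, s(4) = 13, s(5) = 24, s(6) = 8, s(7) = 27, s(8) = 7, s(9) = 30, s(10) = 14, s(11) = 12, s(12) = 19, s(13) = 36, s(14) = 11, s(15) = 15, s(16) = 22, s(17) = 6, s(18) = 17, s(19) = 18, s(20) = 43, s(21) = 30, s(22) = 41, s(23) = 3, s(24) = 1, s(25) = 9, s(26) = 29.
Since (s(25), s(26)) = (s(1), s(2)) = (9, 29) (two consecutive terms determine the rest), the sequence is periodic with period 24.
(5564 - 1) mod 24 = 19, so s(5564) = s(20) = 43.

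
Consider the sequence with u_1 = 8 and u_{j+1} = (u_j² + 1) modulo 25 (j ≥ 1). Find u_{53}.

We have u_1 = 8, u_2 = 15, u_3 = 1, u_4 = 2, u_5 = 5, u_6 = 1.
Since u_6 = u_3 = 1, the sequence is eventually periodic: after a pre-period of length 2 it cycles with period 3.
For j ≥ 3, u_j depends only on (j - 3) mod 3. (53 - 3) mod 3 = 2, so u_{53} = u_5 = 5.

5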